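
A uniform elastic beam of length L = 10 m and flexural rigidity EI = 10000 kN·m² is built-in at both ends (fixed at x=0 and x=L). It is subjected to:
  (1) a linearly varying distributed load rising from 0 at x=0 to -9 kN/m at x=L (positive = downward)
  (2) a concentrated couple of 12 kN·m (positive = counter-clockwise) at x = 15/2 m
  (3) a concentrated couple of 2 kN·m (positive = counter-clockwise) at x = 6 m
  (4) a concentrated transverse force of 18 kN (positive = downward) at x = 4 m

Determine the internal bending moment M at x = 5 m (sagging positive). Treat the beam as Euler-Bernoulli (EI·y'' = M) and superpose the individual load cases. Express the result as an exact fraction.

M(5) = -11/20 kN·m

Load 1 — triangular load w₀=-9 kN/m (0→w₀ over full span):
  M_1 = 3w₀Lx/20 - w₀L²/30 - w₀x³/(6L) = 3·(-9)·10·5/20 - (-9)·10²/30 - (-9)·5³/(6·10) = -75/4 kN·m
Load 2 — applied couple M₀=12 kN·m at a=15/2 m (b=L-a=5/2):
  M_2 = R_Ax - M_A  [x≤a] with R_A=27/20, M_A=15/4 = (27/20)·5 - (15/4) = 3 kN·m
Load 3 — applied couple M₀=2 kN·m at a=6 m (b=L-a=4):
  M_3 = R_Ax - M_A  [x≤a] with R_A=36/125, M_A=16/25 = (36/125)·5 - (16/25) = 4/5 kN·m
Load 4 — point force P=18 kN at a=4 m (b=L-a=6):
  M_4 = Pa²(a+3b)(L-x)/L³ - Pa²b/L²  [x>a] = 18·4²·(4+3·6)·(10-5)/10³ - 18·4²·6/10² = 72/5 kN·m
Superposition: M = Σ M_i = -11/20 kN·m ≈ -0.550000 kN·m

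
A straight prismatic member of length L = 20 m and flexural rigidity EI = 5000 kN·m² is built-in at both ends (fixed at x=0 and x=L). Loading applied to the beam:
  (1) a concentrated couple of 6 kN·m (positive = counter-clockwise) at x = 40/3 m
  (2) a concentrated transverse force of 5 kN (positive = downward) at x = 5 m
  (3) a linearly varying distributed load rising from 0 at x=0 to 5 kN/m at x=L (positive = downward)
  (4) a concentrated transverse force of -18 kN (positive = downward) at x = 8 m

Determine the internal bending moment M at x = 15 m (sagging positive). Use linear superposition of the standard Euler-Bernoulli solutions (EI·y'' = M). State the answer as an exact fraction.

Load 1 — applied couple M₀=6 kN·m at a=40/3 m (b=L-a=20/3):
  M_1 = R_Ax - M_A - M₀  [x>a] with R_A=2/5, M_A=2 = (2/5)·15 - 2 - 6 = -2 kN·m
Load 2 — point force P=5 kN at a=5 m (b=L-a=15):
  M_2 = Pa²(a+3b)(L-x)/L³ - Pa²b/L²  [x>a] = 5·5²·(5+3·15)·(20-15)/20³ - 5·5²·15/20² = -25/32 kN·m
Load 3 — triangular load w₀=5 kN/m (0→w₀ over full span):
  M_3 = 3w₀Lx/20 - w₀L²/30 - w₀x³/(6L) = 3·5·20·15/20 - 5·20²/30 - 5·15³/(6·20) = 425/24 kN·m
Load 4 — point force P=-18 kN at a=8 m (b=L-a=12):
  M_4 = Pa²(a+3b)(L-x)/L³ - Pa²b/L²  [x>a] = (-18)·8²·(8+3·12)·(20-15)/20³ - (-18)·8²·12/20² = 72/25 kN·m
Superposition: M = Σ M_i = 42737/2400 kN·m ≈ 17.807083 kN·m

M(15) = 42737/2400 kN·m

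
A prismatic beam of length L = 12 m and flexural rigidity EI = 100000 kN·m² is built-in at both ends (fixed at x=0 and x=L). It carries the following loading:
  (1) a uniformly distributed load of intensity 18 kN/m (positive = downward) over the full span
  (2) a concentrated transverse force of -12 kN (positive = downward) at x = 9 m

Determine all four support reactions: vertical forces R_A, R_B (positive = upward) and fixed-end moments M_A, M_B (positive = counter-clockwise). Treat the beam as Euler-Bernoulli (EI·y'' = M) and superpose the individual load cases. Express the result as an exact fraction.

Load 1 — uniform load w=18 kN/m over full span:
  R_A = wL/2 = 18·12/2 = 108 kN
  M_A = wL²/12 = 18·12²/12 = 216 kN·m
  R_B = wL/2 = 18·12/2 = 108 kN
  M_B = -wL²/12 = -18·12²/12 = -216 kN·m
Load 2 — point force P=-12 kN at a=9 m (b=L-a=3):
  R_A = Pb²(3a+b)/L³ = (-12)·3²·(3·9+3)/12³ = -15/8 kN
  M_A = Pab²/L² = (-12)·9·3²/12² = -27/4 kN·m
  R_B = Pa²(a+3b)/L³ = (-12)·9²·(9+3·3)/12³ = -81/8 kN
  M_B = -Pa²b/L² = -(-12)·9²·3/12² = 81/4 kN·m
Superposition: R_A = 849/8 kN, M_A = 837/4 kN·m, R_B = 783/8 kN, M_B = -783/4 kN·m

R_A = 849/8 kN, M_A = 837/4 kN·m, R_B = 783/8 kN, M_B = -783/4 kN·m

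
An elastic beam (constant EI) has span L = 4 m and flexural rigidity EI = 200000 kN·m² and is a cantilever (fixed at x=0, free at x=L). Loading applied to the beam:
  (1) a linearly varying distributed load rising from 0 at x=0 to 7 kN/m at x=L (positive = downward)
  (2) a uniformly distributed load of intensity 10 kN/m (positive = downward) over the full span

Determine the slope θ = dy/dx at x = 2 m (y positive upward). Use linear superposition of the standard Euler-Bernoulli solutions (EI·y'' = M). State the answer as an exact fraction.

Load 1 — triangular load w₀=7 kN/m (0→w₀ over full span):
  θ_1 = (w₀Lx²/4-w₀L²x/3-w₀x⁴/(24L))/EI = (7·4·2²/4-7·4²·2/3-7·2⁴/(24·4))/200000 = -287/1200000 rad
Load 2 — uniform load w=10 kN/m over full span:
  θ_2 = -wx(x²-3Lx+3L²)/(6EI) = -10·2·(2²-3·4·2+3·4²)/(6·200000) = -7/15000 rad
Superposition: θ = Σ θ_i = -847/1200000 rad ≈ -0.000706 rad

θ(2) = -847/1200000 rad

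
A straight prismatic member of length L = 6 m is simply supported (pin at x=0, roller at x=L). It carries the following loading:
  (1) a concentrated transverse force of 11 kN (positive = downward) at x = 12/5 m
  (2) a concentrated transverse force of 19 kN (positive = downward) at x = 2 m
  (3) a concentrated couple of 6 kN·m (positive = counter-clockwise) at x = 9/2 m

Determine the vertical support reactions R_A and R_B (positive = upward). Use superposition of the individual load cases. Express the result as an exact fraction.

R_A = 304/15 kN, R_B = 146/15 kN

Load 1 — point force P=11 kN at a=12/5 m (b=L-a=18/5):
  R_A = Pb/L = 11·(18/5)/6 = 33/5 kN
  R_B = Pa/L = 11·(12/5)/6 = 22/5 kN
Load 2 — point force P=19 kN at a=2 m (b=L-a=4):
  R_A = Pb/L = 19·4/6 = 38/3 kN
  R_B = Pa/L = 19·2/6 = 19/3 kN
Load 3 — applied couple M₀=6 kN·m at a=9/2 m (b=L-a=3/2):
  R_A = M₀/L = 6/6 = 1 kN
  R_B = -M₀/L = -6/6 = -1 kN
Superposition: R_A = 304/15 kN, R_B = 146/15 kN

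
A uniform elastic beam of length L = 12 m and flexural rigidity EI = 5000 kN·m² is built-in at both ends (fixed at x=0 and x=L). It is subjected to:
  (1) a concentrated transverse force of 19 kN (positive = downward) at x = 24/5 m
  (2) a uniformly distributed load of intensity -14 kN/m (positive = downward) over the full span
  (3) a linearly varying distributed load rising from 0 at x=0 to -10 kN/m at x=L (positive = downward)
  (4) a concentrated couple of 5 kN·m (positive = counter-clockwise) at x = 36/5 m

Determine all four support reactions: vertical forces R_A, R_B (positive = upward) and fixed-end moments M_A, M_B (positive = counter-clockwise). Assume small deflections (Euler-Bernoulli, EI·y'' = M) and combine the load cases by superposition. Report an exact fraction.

Load 1 — point force P=19 kN at a=24/5 m (b=L-a=36/5):
  R_A = Pb²(3a+b)/L³ = 19·(36/5)²·(3·(24/5)+(36/5))/12³ = 1539/125 kN
  M_A = Pab²/L² = 19·(24/5)·(36/5)²/12² = 4104/125 kN·m
  R_B = Pa²(a+3b)/L³ = 19·(24/5)²·((24/5)+3·(36/5))/12³ = 836/125 kN
  M_B = -Pa²b/L² = -19·(24/5)²·(36/5)/12² = -2736/125 kN·m
Load 2 — uniform load w=-14 kN/m over full span:
  R_A = wL/2 = (-14)·12/2 = -84 kN
  M_A = wL²/12 = (-14)·12²/12 = -168 kN·m
  R_B = wL/2 = (-14)·12/2 = -84 kN
  M_B = -wL²/12 = -(-14)·12²/12 = 168 kN·m
Load 3 — triangular load w₀=-10 kN/m (0→w₀ over full span):
  R_A = 3w₀L/20 = 3·(-10)·12/20 = -18 kN
  M_A = w₀L²/30 = (-10)·12²/30 = -48 kN·m
  R_B = 7w₀L/20 = 7·(-10)·12/20 = -42 kN
  M_B = -w₀L²/20 = -(-10)·12²/20 = 72 kN·m
Load 4 — applied couple M₀=5 kN·m at a=36/5 m (b=L-a=24/5):
  R_A = 6M₀ab/L³ = 6·5·(36/5)·(24/5)/12³ = 3/5 kN
  M_A = M₀b(2a-b)/L² = 5·(24/5)·(2·(36/5)-(24/5))/12² = 8/5 kN·m
  R_B = -6M₀ab/L³ = -6·5·(36/5)·(24/5)/12³ = -3/5 kN
  M_B = M₀a(2b-a)/L² = 5·(36/5)·(2·(24/5)-(36/5))/12² = 3/5 kN·m
Superposition: R_A = -11136/125 kN, M_A = -22696/125 kN·m, R_B = -14989/125 kN, M_B = 27339/125 kN·m

R_A = -11136/125 kN, M_A = -22696/125 kN·m, R_B = -14989/125 kN, M_B = 27339/125 kN·m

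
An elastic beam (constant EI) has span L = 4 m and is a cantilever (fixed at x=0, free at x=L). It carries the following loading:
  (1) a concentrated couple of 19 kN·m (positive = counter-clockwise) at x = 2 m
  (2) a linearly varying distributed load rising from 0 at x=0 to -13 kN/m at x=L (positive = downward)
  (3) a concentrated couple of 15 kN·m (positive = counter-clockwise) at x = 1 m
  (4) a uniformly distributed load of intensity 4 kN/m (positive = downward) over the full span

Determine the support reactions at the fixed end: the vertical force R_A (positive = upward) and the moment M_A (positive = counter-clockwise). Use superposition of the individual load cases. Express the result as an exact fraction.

Load 1 — applied couple M₀=19 kN·m at a=2 m (b=L-a=2):
  R_A = 0 kN
  M_A = -M₀ = -19 kN·m
Load 2 — triangular load w₀=-13 kN/m (0→w₀ over full span):
  R_A = w₀L/2 = (-13)·4/2 = -26 kN
  M_A = w₀L²/3 = (-13)·4²/3 = -208/3 kN·m
Load 3 — applied couple M₀=15 kN·m at a=1 m (b=L-a=3):
  R_A = 0 kN
  M_A = -M₀ = -15 kN·m
Load 4 — uniform load w=4 kN/m over full span:
  R_A = wL = 4·4 = 16 kN
  M_A = wL²/2 = 4·4²/2 = 32 kN·m
Superposition: R_A = -10 kN, M_A = -214/3 kN·m

R_A = -10 kN, M_A = -214/3 kN·m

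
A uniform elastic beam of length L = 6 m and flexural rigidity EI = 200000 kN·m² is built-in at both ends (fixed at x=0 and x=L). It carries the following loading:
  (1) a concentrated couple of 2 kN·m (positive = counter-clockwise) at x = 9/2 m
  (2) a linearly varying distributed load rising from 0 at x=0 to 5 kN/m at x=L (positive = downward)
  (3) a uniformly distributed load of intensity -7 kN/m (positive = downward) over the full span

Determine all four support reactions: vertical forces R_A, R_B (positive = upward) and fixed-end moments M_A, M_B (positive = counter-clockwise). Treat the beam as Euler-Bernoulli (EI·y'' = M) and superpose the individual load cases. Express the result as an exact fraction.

R_A = -129/8 kN, M_A = -115/8 kN·m, R_B = -87/8 kN, M_B = 93/8 kN·m

Load 1 — applied couple M₀=2 kN·m at a=9/2 m (b=L-a=3/2):
  R_A = 6M₀ab/L³ = 6·2·(9/2)·(3/2)/6³ = 3/8 kN
  M_A = M₀b(2a-b)/L² = 2·(3/2)·(2·(9/2)-(3/2))/6² = 5/8 kN·m
  R_B = -6M₀ab/L³ = -6·2·(9/2)·(3/2)/6³ = -3/8 kN
  M_B = M₀a(2b-a)/L² = 2·(9/2)·(2·(3/2)-(9/2))/6² = -3/8 kN·m
Load 2 — triangular load w₀=5 kN/m (0→w₀ over full span):
  R_A = 3w₀L/20 = 3·5·6/20 = 9/2 kN
  M_A = w₀L²/30 = 5·6²/30 = 6 kN·m
  R_B = 7w₀L/20 = 7·5·6/20 = 21/2 kN
  M_B = -w₀L²/20 = -5·6²/20 = -9 kN·m
Load 3 — uniform load w=-7 kN/m over full span:
  R_A = wL/2 = (-7)·6/2 = -21 kN
  M_A = wL²/12 = (-7)·6²/12 = -21 kN·m
  R_B = wL/2 = (-7)·6/2 = -21 kN
  M_B = -wL²/12 = -(-7)·6²/12 = 21 kN·m
Superposition: R_A = -129/8 kN, M_A = -115/8 kN·m, R_B = -87/8 kN, M_B = 93/8 kN·m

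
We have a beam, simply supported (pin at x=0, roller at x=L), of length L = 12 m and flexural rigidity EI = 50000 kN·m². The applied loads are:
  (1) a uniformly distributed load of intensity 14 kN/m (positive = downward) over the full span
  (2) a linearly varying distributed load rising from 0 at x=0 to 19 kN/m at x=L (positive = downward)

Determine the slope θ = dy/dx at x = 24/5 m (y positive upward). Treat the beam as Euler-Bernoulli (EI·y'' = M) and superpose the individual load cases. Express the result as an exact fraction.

Load 1 — uniform load w=14 kN/m over full span:
  θ_1 = -w(L³-6Lx²+4x³)/(24EI) = -14·(12³-6·12·(24/5)²+4·(24/5)³)/(24·50000) = -2331/390625 rad
Load 2 — triangular load w₀=19 kN/m (0→w₀ over full span):
  θ_2 = -w₀(7L⁴-30L²x²+15x⁴)/(360LEI) = -19·(7·12⁴-30·12²·(24/5)²+15·(24/5)⁴)/(360·12·50000) = -18411/3906250 rad
Superposition: θ = Σ θ_i = -41721/3906250 rad ≈ -0.010681 rad

θ(24/5) = -41721/3906250 rad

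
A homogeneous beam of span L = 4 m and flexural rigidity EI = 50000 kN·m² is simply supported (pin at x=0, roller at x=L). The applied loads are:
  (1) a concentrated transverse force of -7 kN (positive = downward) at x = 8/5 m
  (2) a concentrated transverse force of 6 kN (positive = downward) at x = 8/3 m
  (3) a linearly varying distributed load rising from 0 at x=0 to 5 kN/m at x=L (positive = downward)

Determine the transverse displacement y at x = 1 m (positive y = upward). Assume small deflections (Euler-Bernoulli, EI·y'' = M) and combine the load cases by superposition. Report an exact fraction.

Load 1 — point force P=-7 kN at a=8/5 m (b=L-a=12/5):
  y_1 = -Pbx(L²-b²-x²)/(6LEI)  [x≤a] = -(-7)·(12/5)·1·(4²-(12/5)²-1²)/(6·4·50000) = 1617/12500000 m
Load 2 — point force P=6 kN at a=8/3 m (b=L-a=4/3):
  y_2 = -Pbx(L²-b²-x²)/(6LEI)  [x≤a] = -6·(4/3)·1·(4²-(4/3)²-1²)/(6·4·50000) = -119/1350000 m
Load 3 — triangular load w₀=5 kN/m (0→w₀ over full span):
  y_3 = -w₀x(7L⁴-10L²x²+3x⁴)/(360LEI) = -5·1·(7·4⁴-10·4²·1²+3·1⁴)/(360·4·50000) = -109/960000 m
Superposition: y = Σ y_i = -390581/5400000000 m ≈ -0.000072 m

y(1) = -390581/5400000000 m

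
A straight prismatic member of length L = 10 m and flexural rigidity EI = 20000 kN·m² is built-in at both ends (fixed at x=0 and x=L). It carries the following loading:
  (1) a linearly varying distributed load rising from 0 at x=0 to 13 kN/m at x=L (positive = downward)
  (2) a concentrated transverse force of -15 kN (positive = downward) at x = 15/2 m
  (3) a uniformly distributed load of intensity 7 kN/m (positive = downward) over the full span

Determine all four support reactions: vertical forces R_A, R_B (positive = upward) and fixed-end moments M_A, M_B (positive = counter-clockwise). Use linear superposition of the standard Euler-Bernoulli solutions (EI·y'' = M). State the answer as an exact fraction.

R_A = 1669/32 kN, M_A = 9085/96 kN·m, R_B = 2171/32 kN, M_B = -9815/96 kN·m

Load 1 — triangular load w₀=13 kN/m (0→w₀ over full span):
  R_A = 3w₀L/20 = 3·13·10/20 = 39/2 kN
  M_A = w₀L²/30 = 13·10²/30 = 130/3 kN·m
  R_B = 7w₀L/20 = 7·13·10/20 = 91/2 kN
  M_B = -w₀L²/20 = -13·10²/20 = -65 kN·m
Load 2 — point force P=-15 kN at a=15/2 m (b=L-a=5/2):
  R_A = Pb²(3a+b)/L³ = (-15)·(5/2)²·(3·(15/2)+(5/2))/10³ = -75/32 kN
  M_A = Pab²/L² = (-15)·(15/2)·(5/2)²/10² = -225/32 kN·m
  R_B = Pa²(a+3b)/L³ = (-15)·(15/2)²·((15/2)+3·(5/2))/10³ = -405/32 kN
  M_B = -Pa²b/L² = -(-15)·(15/2)²·(5/2)/10² = 675/32 kN·m
Load 3 — uniform load w=7 kN/m over full span:
  R_A = wL/2 = 7·10/2 = 35 kN
  M_A = wL²/12 = 7·10²/12 = 175/3 kN·m
  R_B = wL/2 = 7·10/2 = 35 kN
  M_B = -wL²/12 = -7·10²/12 = -175/3 kN·m
Superposition: R_A = 1669/32 kN, M_A = 9085/96 kN·m, R_B = 2171/32 kN, M_B = -9815/96 kN·m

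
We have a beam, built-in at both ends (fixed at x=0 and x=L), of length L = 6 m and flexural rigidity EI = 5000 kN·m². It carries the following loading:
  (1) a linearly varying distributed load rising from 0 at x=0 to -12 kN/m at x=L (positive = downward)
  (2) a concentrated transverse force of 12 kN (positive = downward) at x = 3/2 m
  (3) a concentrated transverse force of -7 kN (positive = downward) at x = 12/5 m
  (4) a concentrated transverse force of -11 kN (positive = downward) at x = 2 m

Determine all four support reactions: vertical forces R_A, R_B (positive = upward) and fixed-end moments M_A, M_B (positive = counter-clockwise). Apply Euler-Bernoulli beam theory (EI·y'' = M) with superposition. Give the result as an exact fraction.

Load 1 — triangular load w₀=-12 kN/m (0→w₀ over full span):
  R_A = 3w₀L/20 = 3·(-12)·6/20 = -54/5 kN
  M_A = w₀L²/30 = (-12)·6²/30 = -72/5 kN·m
  R_B = 7w₀L/20 = 7·(-12)·6/20 = -126/5 kN
  M_B = -w₀L²/20 = -(-12)·6²/20 = 108/5 kN·m
Load 2 — point force P=12 kN at a=3/2 m (b=L-a=9/2):
  R_A = Pb²(3a+b)/L³ = 12·(9/2)²·(3·(3/2)+(9/2))/6³ = 81/8 kN
  M_A = Pab²/L² = 12·(3/2)·(9/2)²/6² = 81/8 kN·m
  R_B = Pa²(a+3b)/L³ = 12·(3/2)²·((3/2)+3·(9/2))/6³ = 15/8 kN
  M_B = -Pa²b/L² = -12·(3/2)²·(9/2)/6² = -27/8 kN·m
Load 3 — point force P=-7 kN at a=12/5 m (b=L-a=18/5):
  R_A = Pb²(3a+b)/L³ = (-7)·(18/5)²·(3·(12/5)+(18/5))/6³ = -567/125 kN
  M_A = Pab²/L² = (-7)·(12/5)·(18/5)²/6² = -756/125 kN·m
  R_B = Pa²(a+3b)/L³ = (-7)·(12/5)²·((12/5)+3·(18/5))/6³ = -308/125 kN
  M_B = -Pa²b/L² = -(-7)·(12/5)²·(18/5)/6² = 504/125 kN·m
Load 4 — point force P=-11 kN at a=2 m (b=L-a=4):
  R_A = Pb²(3a+b)/L³ = (-11)·4²·(3·2+4)/6³ = -220/27 kN
  M_A = Pab²/L² = (-11)·2·4²/6² = -88/9 kN·m
  R_B = Pa²(a+3b)/L³ = (-11)·2²·(2+3·4)/6³ = -77/27 kN
  M_B = -Pa²b/L² = -(-11)·2²·4/6² = 44/9 kN·m
Superposition: R_A = -360697/27000 kN, M_A = -180907/9000 kN·m, R_B = -773303/27000 kN, M_B = 244313/9000 kN·m

R_A = -360697/27000 kN, M_A = -180907/9000 kN·m, R_B = -773303/27000 kN, M_B = 244313/9000 kN·m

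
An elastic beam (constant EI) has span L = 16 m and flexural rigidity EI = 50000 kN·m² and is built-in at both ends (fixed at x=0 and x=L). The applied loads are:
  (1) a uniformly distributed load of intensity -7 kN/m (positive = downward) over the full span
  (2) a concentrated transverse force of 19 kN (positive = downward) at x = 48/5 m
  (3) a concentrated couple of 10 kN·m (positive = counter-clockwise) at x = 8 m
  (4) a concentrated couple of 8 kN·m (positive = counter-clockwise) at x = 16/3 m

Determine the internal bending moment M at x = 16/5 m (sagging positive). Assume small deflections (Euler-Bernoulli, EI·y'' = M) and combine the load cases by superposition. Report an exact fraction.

Load 1 — uniform load w=-7 kN/m over full span:
  M_1 = wLx/2 - wL²/12 - wx²/2 = (-7)·16·(16/5)/2 - (-7)·16²/12 - (-7)·(16/5)²/2 = 448/75 kN·m
Load 2 — point force P=19 kN at a=48/5 m (b=L-a=32/5):
  M_2 = Pb²(3a+b)x/L³ - Pab²/L²  [x≤a] = 19·(32/5)²·(3·(48/5)+(32/5))·(16/5)/16³ - 19·(48/5)·(32/5)²/16² = -4864/625 kN·m
Load 3 — applied couple M₀=10 kN·m at a=8 m (b=L-a=8):
  M_3 = R_Ax - M_A  [x≤a] with R_A=15/16, M_A=5/2 = (15/16)·(16/5) - (5/2) = 1/2 kN·m
Load 4 — applied couple M₀=8 kN·m at a=16/3 m (b=L-a=32/3):
  M_4 = R_Ax - M_A  [x≤a] with R_A=2/3, M_A=0 = (2/3)·(16/5) - 0 = 32/15 kN·m
Superposition: M = Σ M_i = 3091/3750 kN·m ≈ 0.824267 kN·m

M(16/5) = 3091/3750 kN·m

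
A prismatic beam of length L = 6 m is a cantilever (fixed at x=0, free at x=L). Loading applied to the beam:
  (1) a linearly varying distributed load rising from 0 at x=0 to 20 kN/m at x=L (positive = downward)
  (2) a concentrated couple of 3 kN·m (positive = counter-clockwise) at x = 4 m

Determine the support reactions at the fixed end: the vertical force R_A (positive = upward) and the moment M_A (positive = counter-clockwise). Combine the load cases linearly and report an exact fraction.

R_A = 60 kN, M_A = 237 kN·m

Load 1 — triangular load w₀=20 kN/m (0→w₀ over full span):
  R_A = w₀L/2 = 20·6/2 = 60 kN
  M_A = w₀L²/3 = 20·6²/3 = 240 kN·m
Load 2 — applied couple M₀=3 kN·m at a=4 m (b=L-a=2):
  R_A = 0 kN
  M_A = -M₀ = -3 kN·m
Superposition: R_A = 60 kN, M_A = 237 kN·m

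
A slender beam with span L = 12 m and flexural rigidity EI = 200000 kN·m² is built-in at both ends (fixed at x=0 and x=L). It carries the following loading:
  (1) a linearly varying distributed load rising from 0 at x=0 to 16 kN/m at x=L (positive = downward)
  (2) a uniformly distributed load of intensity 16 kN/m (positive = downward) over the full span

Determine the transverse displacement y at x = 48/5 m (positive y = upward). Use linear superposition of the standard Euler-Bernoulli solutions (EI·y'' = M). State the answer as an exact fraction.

y(48/5) = -134784/48828125 m

Load 1 — triangular load w₀=16 kN/m (0→w₀ over full span):
  y_1 = -w₀x²(L-x)²(x+2L)/(120LEI) = -16·(48/5)²·(12-(48/5))²·((48/5)+2·12)/(120·12·200000) = -48384/48828125 m
Load 2 — uniform load w=16 kN/m over full span:
  y_2 = -wx²(L-x)²/(24EI) = -16·(48/5)²·(12-(48/5))²/(24·200000) = -3456/1953125 m
Superposition: y = Σ y_i = -134784/48828125 m ≈ -0.002760 m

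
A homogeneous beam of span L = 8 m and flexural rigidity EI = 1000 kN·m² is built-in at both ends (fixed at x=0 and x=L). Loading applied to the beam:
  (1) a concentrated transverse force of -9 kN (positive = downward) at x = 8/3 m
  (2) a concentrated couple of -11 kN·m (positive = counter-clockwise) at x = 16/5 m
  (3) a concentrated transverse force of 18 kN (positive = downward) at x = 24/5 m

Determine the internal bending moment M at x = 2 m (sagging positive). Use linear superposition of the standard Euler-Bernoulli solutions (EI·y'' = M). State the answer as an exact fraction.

Load 1 — point force P=-9 kN at a=8/3 m (b=L-a=16/3):
  M_1 = Pb²(3a+b)x/L³ - Pab²/L²  [x≤a] = (-9)·(16/3)²·(3·(8/3)+(16/3))·2/8³ - (-9)·(8/3)·(16/3)²/8² = -8/3 kN·m
Load 2 — applied couple M₀=-11 kN·m at a=16/5 m (b=L-a=24/5):
  M_2 = R_Ax - M_A  [x≤a] with R_A=-99/50, M_A=-33/25 = (-99/50)·2 - (-33/25) = -66/25 kN·m
Load 3 — point force P=18 kN at a=24/5 m (b=L-a=16/5):
  M_3 = Pb²(3a+b)x/L³ - Pab²/L²  [x≤a] = 18·(16/5)²·(3·(24/5)+(16/5))·2/8³ - 18·(24/5)·(16/5)²/8² = -144/125 kN·m
Superposition: M = Σ M_i = -2422/375 kN·m ≈ -6.458667 kN·m

M(2) = -2422/375 kN·m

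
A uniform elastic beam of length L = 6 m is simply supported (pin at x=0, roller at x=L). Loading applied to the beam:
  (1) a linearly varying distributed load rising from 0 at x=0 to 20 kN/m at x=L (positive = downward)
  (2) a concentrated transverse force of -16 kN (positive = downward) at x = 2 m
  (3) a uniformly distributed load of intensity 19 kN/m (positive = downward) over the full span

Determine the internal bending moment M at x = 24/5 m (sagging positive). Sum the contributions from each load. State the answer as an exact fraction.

M(24/5) = 2072/25 kN·m

Load 1 — triangular load w₀=20 kN/m (0→w₀ over full span):
  M_1 = w₀Lx/6 - w₀x³/(6L) = 20·6·(24/5)/6 - 20·(24/5)³/(6·6) = 864/25 kN·m
Load 2 — point force P=-16 kN at a=2 m (b=L-a=4):
  M_2 = Pa(L-x)/L  [x>a] = (-16)·2·(6-(24/5))/6 = -32/5 kN·m
Load 3 — uniform load w=19 kN/m over full span:
  M_3 = wx(L-x)/2 = 19·(24/5)·(6-(24/5))/2 = 1368/25 kN·m
Superposition: M = Σ M_i = 2072/25 kN·m ≈ 82.880000 kN·m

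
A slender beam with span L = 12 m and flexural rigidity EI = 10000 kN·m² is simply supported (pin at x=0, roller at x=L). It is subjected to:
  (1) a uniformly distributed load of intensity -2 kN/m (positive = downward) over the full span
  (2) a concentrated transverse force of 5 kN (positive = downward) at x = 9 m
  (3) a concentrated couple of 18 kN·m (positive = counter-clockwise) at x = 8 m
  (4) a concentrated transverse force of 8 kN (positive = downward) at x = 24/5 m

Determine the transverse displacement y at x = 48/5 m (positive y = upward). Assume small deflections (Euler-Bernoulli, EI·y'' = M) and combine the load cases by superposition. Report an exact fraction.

y(48/5) = 68931/12500000 m

Load 1 — uniform load w=-2 kN/m over full span:
  y_1 = -wx(L³-2Lx²+x³)/(24EI) = -(-2)·(48/5)·(12³-2·12·(48/5)²+(48/5)³)/(24·10000) = 12528/390625 m
Load 2 — point force P=5 kN at a=9 m (b=L-a=3):
  y_2 = -Pa(L-x)(2Lx-a²-x²)/(6LEI)  [x>a] = -5·9·(12-(48/5))·(2·12·(48/5)-9²-(48/5)²)/(6·12·10000) = -4293/500000 m
Load 3 — applied couple M₀=18 kN·m at a=8 m (b=L-a=4):
  y_3 = (M₀x³/(6L)-M₀(x-a)²/2+C₁x)/EI  [x>a] with C₁=M₀(3b²-L²)/(6L)=-24 = (18·(48/5)³/(6·12)-18·((48/5)-8)²/2+(-24)·(48/5))/10000 = -252/78125 m
Load 4 — point force P=8 kN at a=24/5 m (b=L-a=36/5):
  y_4 = -Pa(L-x)(2Lx-a²-x²)/(6LEI)  [x>a] = -8·(24/5)·(12-(48/5))·(2·12·(48/5)-(24/5)²-(48/5)²)/(6·12·10000) = -1152/78125 m
Superposition: y = Σ y_i = 68931/12500000 m ≈ 0.005514 m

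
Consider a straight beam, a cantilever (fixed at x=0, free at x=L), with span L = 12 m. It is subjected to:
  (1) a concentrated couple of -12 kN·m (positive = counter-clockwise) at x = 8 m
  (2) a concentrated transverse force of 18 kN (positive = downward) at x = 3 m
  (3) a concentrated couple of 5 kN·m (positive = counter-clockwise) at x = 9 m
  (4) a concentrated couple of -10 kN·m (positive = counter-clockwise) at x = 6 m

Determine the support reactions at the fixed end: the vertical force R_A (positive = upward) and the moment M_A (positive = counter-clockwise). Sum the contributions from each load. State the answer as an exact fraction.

R_A = 18 kN, M_A = 71 kN·m

Load 1 — applied couple M₀=-12 kN·m at a=8 m (b=L-a=4):
  R_A = 0 kN
  M_A = -M₀ = -(-12) = 12 kN·m
Load 2 — point force P=18 kN at a=3 m (b=L-a=9):
  R_A = P = 18 kN
  M_A = Pa = 18·3 = 54 kN·m
Load 3 — applied couple M₀=5 kN·m at a=9 m (b=L-a=3):
  R_A = 0 kN
  M_A = -M₀ = -5 kN·m
Load 4 — applied couple M₀=-10 kN·m at a=6 m (b=L-a=6):
  R_A = 0 kN
  M_A = -M₀ = -(-10) = 10 kN·m
Superposition: R_A = 18 kN, M_A = 71 kN·m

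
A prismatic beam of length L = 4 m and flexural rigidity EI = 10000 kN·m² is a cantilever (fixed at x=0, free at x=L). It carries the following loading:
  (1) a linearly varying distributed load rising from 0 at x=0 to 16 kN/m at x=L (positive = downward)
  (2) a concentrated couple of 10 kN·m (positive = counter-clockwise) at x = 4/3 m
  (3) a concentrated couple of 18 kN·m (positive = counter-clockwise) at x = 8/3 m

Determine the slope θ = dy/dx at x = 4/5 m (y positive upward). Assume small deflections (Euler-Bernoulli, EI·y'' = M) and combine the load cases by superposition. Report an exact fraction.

θ(4/5) = -4183/1171875 rad

Load 1 — triangular load w₀=16 kN/m (0→w₀ over full span):
  θ_1 = (w₀Lx²/4-w₀L²x/3-w₀x⁴/(24L))/EI = (16·4·(4/5)²/4-16·4²·(4/5)/3-16·(4/5)⁴/(24·4))/10000 = -6808/1171875 rad
Load 2 — applied couple M₀=10 kN·m at a=4/3 m (b=L-a=8/3):
  θ_2 = M₀x/EI  [x≤a] = 10·(4/5)/10000 = 1/1250 rad
Load 3 — applied couple M₀=18 kN·m at a=8/3 m (b=L-a=4/3):
  θ_3 = M₀x/EI  [x≤a] = 18·(4/5)/10000 = 9/6250 rad
Superposition: θ = Σ θ_i = -4183/1171875 rad ≈ -0.003569 rad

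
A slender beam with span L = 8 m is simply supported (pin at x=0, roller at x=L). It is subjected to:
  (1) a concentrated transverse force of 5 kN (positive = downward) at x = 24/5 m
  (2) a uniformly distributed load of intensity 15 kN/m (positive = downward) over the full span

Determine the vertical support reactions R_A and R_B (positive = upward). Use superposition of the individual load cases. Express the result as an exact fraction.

R_A = 62 kN, R_B = 63 kN

Load 1 — point force P=5 kN at a=24/5 m (b=L-a=16/5):
  R_A = Pb/L = 5·(16/5)/8 = 2 kN
  R_B = Pa/L = 5·(24/5)/8 = 3 kN
Load 2 — uniform load w=15 kN/m over full span:
  R_A = wL/2 = 15·8/2 = 60 kN
  R_B = wL/2 = 15·8/2 = 60 kN
Superposition: R_A = 62 kN, R_B = 63 kN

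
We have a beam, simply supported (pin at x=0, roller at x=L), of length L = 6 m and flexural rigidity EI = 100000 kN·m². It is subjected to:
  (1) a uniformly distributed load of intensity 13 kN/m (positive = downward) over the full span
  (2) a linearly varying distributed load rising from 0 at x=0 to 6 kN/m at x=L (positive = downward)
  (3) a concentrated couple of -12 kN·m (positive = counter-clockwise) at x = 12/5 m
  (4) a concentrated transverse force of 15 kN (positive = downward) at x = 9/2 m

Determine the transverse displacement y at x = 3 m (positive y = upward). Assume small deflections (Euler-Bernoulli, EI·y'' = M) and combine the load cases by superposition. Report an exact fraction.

y(3) = -260901/80000000 m

Load 1 — uniform load w=13 kN/m over full span:
  y_1 = -wx(L³-2Lx²+x³)/(24EI) = -13·3·(6³-2·6·3²+3³)/(24·100000) = -351/160000 m
Load 2 — triangular load w₀=6 kN/m (0→w₀ over full span):
  y_2 = -w₀x(7L⁴-10L²x²+3x⁴)/(360LEI) = -6·3·(7·6⁴-10·6²·3²+3·3⁴)/(360·6·100000) = -81/160000 m
Load 3 — applied couple M₀=-12 kN·m at a=12/5 m (b=L-a=18/5):
  y_3 = (M₀x³/(6L)-M₀(x-a)²/2+C₁x)/EI  [x>a] with C₁=M₀(3b²-L²)/(6L)=-24/25 = ((-12)·3³/(6·6)-(-12)·(3-(12/5))²/2+(-24/25)·3)/100000 = -243/2500000 m
Load 4 — point force P=15 kN at a=9/2 m (b=L-a=3/2):
  y_4 = -Pbx(L²-b²-x²)/(6LEI)  [x≤a] = -15·(3/2)·3·(6²-(3/2)²-3²)/(6·6·100000) = -297/640000 m
Superposition: y = Σ y_i = -260901/80000000 m ≈ -0.003261 m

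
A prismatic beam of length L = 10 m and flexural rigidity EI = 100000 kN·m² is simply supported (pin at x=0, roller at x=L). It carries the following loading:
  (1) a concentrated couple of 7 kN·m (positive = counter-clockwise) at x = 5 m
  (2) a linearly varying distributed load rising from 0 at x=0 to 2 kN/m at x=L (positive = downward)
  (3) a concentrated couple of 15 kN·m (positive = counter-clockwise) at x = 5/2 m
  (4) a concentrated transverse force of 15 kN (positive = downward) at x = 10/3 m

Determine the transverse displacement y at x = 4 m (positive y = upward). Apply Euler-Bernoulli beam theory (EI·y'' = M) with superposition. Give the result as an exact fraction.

y(4) = -580457/180000000 m

Load 1 — applied couple M₀=7 kN·m at a=5 m (b=L-a=5):
  y_1 = (M₀x³/(6L)+C₁x)/EI  [x≤a] with C₁=M₀(3b²-L²)/(6L)=-35/12 = (7·4³/(6·10)+(-35/12)·4)/100000 = -21/500000 m
Load 2 — triangular load w₀=2 kN/m (0→w₀ over full span):
  y_2 = -w₀x(7L⁴-10L²x²+3x⁴)/(360LEI) = -2·4·(7·10⁴-10·10²·4²+3·4⁴)/(360·10·100000) = -1141/937500 m
Load 3 — applied couple M₀=15 kN·m at a=5/2 m (b=L-a=15/2):
  y_3 = (M₀x³/(6L)-M₀(x-a)²/2+C₁x)/EI  [x>a] with C₁=M₀(3b²-L²)/(6L)=275/16 = (15·4³/(6·10)-15·(4-(5/2))²/2+(275/16)·4)/100000 = 543/800000 m
Load 4 — point force P=15 kN at a=10/3 m (b=L-a=20/3):
  y_4 = -Pa(L-x)(2Lx-a²-x²)/(6LEI)  [x>a] = -15·(10/3)·(10-4)·(2·10·4-(10/3)²-4²)/(6·10·100000) = -119/45000 m
Superposition: y = Σ y_i = -580457/180000000 m ≈ -0.003225 m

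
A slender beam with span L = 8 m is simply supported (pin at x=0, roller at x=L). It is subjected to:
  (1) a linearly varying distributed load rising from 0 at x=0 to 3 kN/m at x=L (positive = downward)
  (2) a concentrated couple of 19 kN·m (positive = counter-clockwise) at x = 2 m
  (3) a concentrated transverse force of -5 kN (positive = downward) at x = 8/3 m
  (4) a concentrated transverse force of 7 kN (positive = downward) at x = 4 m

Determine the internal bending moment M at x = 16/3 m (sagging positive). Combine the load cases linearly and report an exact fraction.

M(16/3) = 281/27 kN·m

Load 1 — triangular load w₀=3 kN/m (0→w₀ over full span):
  M_1 = w₀Lx/6 - w₀x³/(6L) = 3·8·(16/3)/6 - 3·(16/3)³/(6·8) = 320/27 kN·m
Load 2 — applied couple M₀=19 kN·m at a=2 m (b=L-a=6):
  M_2 = M₀x/L - M₀  [x>a] = 19·(16/3)/8 - 19 = -19/3 kN·m
Load 3 — point force P=-5 kN at a=8/3 m (b=L-a=16/3):
  M_3 = Pa(L-x)/L  [x>a] = (-5)·(8/3)·(8-(16/3))/8 = -40/9 kN·m
Load 4 — point force P=7 kN at a=4 m (b=L-a=4):
  M_4 = Pa(L-x)/L  [x>a] = 7·4·(8-(16/3))/8 = 28/3 kN·m
Superposition: M = Σ M_i = 281/27 kN·m ≈ 10.407407 kN·m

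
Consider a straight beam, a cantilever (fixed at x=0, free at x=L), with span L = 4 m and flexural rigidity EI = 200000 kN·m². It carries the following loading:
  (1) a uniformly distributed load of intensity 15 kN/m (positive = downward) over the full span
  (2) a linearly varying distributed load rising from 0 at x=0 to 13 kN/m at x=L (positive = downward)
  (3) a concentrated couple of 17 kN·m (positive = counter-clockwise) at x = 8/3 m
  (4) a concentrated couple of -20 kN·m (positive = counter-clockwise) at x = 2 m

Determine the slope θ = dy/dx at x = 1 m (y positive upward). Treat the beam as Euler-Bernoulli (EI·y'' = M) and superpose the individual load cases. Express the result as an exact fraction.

θ(1) = -4863/6400000 rad

Load 1 — uniform load w=15 kN/m over full span:
  θ_1 = -wx(x²-3Lx+3L²)/(6EI) = -15·1·(1²-3·4·1+3·4²)/(6·200000) = -37/80000 rad
Load 2 — triangular load w₀=13 kN/m (0→w₀ over full span):
  θ_2 = (w₀Lx²/4-w₀L²x/3-w₀x⁴/(24L))/EI = (13·4·1²/4-13·4²·1/3-13·1⁴/(24·4))/200000 = -1807/6400000 rad
Load 3 — applied couple M₀=17 kN·m at a=8/3 m (b=L-a=4/3):
  θ_3 = M₀x/EI  [x≤a] = 17·1/200000 = 17/200000 rad
Load 4 — applied couple M₀=-20 kN·m at a=2 m (b=L-a=2):
  θ_4 = M₀x/EI  [x≤a] = (-20)·1/200000 = -1/10000 rad
Superposition: θ = Σ θ_i = -4863/6400000 rad ≈ -0.000760 rad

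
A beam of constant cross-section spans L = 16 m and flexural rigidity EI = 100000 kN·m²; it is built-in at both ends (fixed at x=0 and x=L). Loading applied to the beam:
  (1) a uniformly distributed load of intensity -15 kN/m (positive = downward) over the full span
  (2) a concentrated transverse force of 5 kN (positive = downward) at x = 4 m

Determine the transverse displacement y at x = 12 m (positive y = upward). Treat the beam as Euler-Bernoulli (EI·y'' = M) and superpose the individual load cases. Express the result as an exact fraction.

Load 1 — uniform load w=-15 kN/m over full span:
  y_1 = -wx²(L-x)²/(24EI) = -(-15)·12²·(16-12)²/(24·100000) = 9/625 m
Load 2 — point force P=5 kN at a=4 m (b=L-a=12):
  y_2 = -Pa²(L-x)²(3bL-(3b+a)(L-x))/(6L³EI)  [x>a] = -5·4²·(16-12)²·(3·12·16-(3·12+4)·(16-12))/(6·16³·100000) = -13/60000 m
Superposition: y = Σ y_i = 851/60000 m ≈ 0.014183 m

y(12) = 851/60000 m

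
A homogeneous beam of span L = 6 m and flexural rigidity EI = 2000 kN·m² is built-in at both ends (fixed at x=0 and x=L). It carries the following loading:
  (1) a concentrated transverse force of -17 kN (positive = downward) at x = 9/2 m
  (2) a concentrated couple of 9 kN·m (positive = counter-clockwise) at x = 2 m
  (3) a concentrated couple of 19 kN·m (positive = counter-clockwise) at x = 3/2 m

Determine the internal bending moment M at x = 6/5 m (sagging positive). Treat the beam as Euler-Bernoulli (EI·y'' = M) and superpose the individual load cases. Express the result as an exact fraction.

M(6/5) = 1893/160 kN·m

Load 1 — point force P=-17 kN at a=9/2 m (b=L-a=3/2):
  M_1 = Pb²(3a+b)x/L³ - Pab²/L²  [x≤a] = (-17)·(3/2)²·(3·(9/2)+(3/2))·(6/5)/6³ - (-17)·(9/2)·(3/2)²/6² = 51/32 kN·m
Load 2 — applied couple M₀=9 kN·m at a=2 m (b=L-a=4):
  M_2 = R_Ax - M_A  [x≤a] with R_A=2, M_A=0 = 2·(6/5) - 0 = 12/5 kN·m
Load 3 — applied couple M₀=19 kN·m at a=3/2 m (b=L-a=9/2):
  M_3 = R_Ax - M_A  [x≤a] with R_A=57/16, M_A=-57/16 = (57/16)·(6/5) - (-57/16) = 627/80 kN·m
Superposition: M = Σ M_i = 1893/160 kN·m ≈ 11.831250 kN·m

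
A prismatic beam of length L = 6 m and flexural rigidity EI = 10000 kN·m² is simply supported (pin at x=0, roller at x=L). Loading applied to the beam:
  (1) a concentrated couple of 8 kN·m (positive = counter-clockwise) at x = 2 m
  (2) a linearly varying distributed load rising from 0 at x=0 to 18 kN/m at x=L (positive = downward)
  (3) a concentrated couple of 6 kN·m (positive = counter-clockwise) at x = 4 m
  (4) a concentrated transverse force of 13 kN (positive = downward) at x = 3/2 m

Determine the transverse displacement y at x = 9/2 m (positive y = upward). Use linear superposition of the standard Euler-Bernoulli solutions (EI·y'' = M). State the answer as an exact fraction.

Load 1 — applied couple M₀=8 kN·m at a=2 m (b=L-a=4):
  y_1 = (M₀x³/(6L)-M₀(x-a)²/2+C₁x)/EI  [x>a] with C₁=M₀(3b²-L²)/(6L)=8/3 = (8·(9/2)³/(6·6)-8·((9/2)-2)²/2+(8/3)·(9/2))/10000 = 29/40000 m
Load 2 — triangular load w₀=18 kN/m (0→w₀ over full span):
  y_2 = -w₀x(7L⁴-10L²x²+3x⁴)/(360LEI) = -18·(9/2)·(7·6⁴-10·6²·(9/2)²+3·(9/2)⁴)/(360·6·10000) = -28917/2560000 m
Load 3 — applied couple M₀=6 kN·m at a=4 m (b=L-a=2):
  y_3 = (M₀x³/(6L)-M₀(x-a)²/2+C₁x)/EI  [x>a] with C₁=M₀(3b²-L²)/(6L)=-4 = (6·(9/2)³/(6·6)-6·((9/2)-4)²/2+(-4)·(9/2))/10000 = -57/160000 m
Load 4 — point force P=13 kN at a=3/2 m (b=L-a=9/2):
  y_4 = -Pa(L-x)(2Lx-a²-x²)/(6LEI)  [x>a] = -13·(3/2)·(6-(9/2))·(2·6·(9/2)-(3/2)²-(9/2)²)/(6·6·10000) = -819/320000 m
Superposition: y = Σ y_i = -1381/102400 m ≈ -0.013486 m

y(9/2) = -1381/102400 m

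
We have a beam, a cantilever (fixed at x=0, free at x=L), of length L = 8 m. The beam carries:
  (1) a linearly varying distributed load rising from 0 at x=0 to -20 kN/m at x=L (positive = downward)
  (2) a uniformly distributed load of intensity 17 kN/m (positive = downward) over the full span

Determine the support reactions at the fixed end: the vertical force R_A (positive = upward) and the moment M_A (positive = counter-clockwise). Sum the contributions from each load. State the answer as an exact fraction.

Load 1 — triangular load w₀=-20 kN/m (0→w₀ over full span):
  R_A = w₀L/2 = (-20)·8/2 = -80 kN
  M_A = w₀L²/3 = (-20)·8²/3 = -1280/3 kN·m
Load 2 — uniform load w=17 kN/m over full span:
  R_A = wL = 17·8 = 136 kN
  M_A = wL²/2 = 17·8²/2 = 544 kN·m
Superposition: R_A = 56 kN, M_A = 352/3 kN·m

R_A = 56 kN, M_A = 352/3 kN·m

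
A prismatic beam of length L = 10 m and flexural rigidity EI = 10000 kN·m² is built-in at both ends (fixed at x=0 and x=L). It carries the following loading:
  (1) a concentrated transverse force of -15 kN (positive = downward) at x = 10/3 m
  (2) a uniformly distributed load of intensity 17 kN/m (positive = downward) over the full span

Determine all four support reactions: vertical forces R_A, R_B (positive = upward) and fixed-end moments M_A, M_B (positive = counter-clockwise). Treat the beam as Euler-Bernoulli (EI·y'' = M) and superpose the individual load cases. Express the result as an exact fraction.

R_A = 665/9 kN, M_A = 1075/9 kN·m, R_B = 730/9 kN, M_B = -1175/9 kN·m

Load 1 — point force P=-15 kN at a=10/3 m (b=L-a=20/3):
  R_A = Pb²(3a+b)/L³ = (-15)·(20/3)²·(3·(10/3)+(20/3))/10³ = -100/9 kN
  M_A = Pab²/L² = (-15)·(10/3)·(20/3)²/10² = -200/9 kN·m
  R_B = Pa²(a+3b)/L³ = (-15)·(10/3)²·((10/3)+3·(20/3))/10³ = -35/9 kN
  M_B = -Pa²b/L² = -(-15)·(10/3)²·(20/3)/10² = 100/9 kN·m
Load 2 — uniform load w=17 kN/m over full span:
  R_A = wL/2 = 17·10/2 = 85 kN
  M_A = wL²/12 = 17·10²/12 = 425/3 kN·m
  R_B = wL/2 = 17·10/2 = 85 kN
  M_B = -wL²/12 = -17·10²/12 = -425/3 kN·m
Superposition: R_A = 665/9 kN, M_A = 1075/9 kN·m, R_B = 730/9 kN, M_B = -1175/9 kN·m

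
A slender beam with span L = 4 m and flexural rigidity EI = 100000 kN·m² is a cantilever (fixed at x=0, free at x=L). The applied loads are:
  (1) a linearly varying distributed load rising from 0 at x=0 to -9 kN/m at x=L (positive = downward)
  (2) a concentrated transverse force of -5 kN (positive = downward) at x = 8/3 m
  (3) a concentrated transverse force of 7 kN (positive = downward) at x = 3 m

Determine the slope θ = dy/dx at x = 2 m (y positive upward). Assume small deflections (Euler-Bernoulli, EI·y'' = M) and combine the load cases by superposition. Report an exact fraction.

Load 1 — triangular load w₀=-9 kN/m (0→w₀ over full span):
  θ_1 = (w₀Lx²/4-w₀L²x/3-w₀x⁴/(24L))/EI = ((-9)·4·2²/4-(-9)·4²·2/3-(-9)·2⁴/(24·4))/100000 = 123/200000 rad
Load 2 — point force P=-5 kN at a=8/3 m (b=L-a=4/3):
  θ_2 = -Px(2a-x)/(2EI)  [x≤a] = -(-5)·2·(2·(8/3)-2)/(2·100000) = 1/6000 rad
Load 3 — point force P=7 kN at a=3 m (b=L-a=1):
  θ_3 = -Px(2a-x)/(2EI)  [x≤a] = -7·2·(2·3-2)/(2·100000) = -7/25000 rad
Superposition: θ = Σ θ_i = 301/600000 rad ≈ 0.000502 rad

θ(2) = 301/600000 rad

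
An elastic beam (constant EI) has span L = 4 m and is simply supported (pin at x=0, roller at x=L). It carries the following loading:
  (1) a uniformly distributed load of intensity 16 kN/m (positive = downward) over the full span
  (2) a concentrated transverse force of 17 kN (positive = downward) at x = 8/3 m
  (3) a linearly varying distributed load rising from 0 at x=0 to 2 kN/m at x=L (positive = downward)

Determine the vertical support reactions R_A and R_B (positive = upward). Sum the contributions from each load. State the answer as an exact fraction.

R_A = 39 kN, R_B = 46 kN

Load 1 — uniform load w=16 kN/m over full span:
  R_A = wL/2 = 16·4/2 = 32 kN
  R_B = wL/2 = 16·4/2 = 32 kN
Load 2 — point force P=17 kN at a=8/3 m (b=L-a=4/3):
  R_A = Pb/L = 17·(4/3)/4 = 17/3 kN
  R_B = Pa/L = 17·(8/3)/4 = 34/3 kN
Load 3 — triangular load w₀=2 kN/m (0→w₀ over full span):
  R_A = w₀L/6 = 2·4/6 = 4/3 kN
  R_B = w₀L/3 = 2·4/3 = 8/3 kN
Superposition: R_A = 39 kN, R_B = 46 kN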